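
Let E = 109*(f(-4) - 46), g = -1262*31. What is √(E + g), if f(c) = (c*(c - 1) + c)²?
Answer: 2*I*√4058 ≈ 127.4*I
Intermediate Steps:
f(c) = (c + c*(-1 + c))² (f(c) = (c*(-1 + c) + c)² = (c + c*(-1 + c))²)
g = -39122
E = 22890 (E = 109*((-4)⁴ - 46) = 109*(256 - 46) = 109*210 = 22890)
√(E + g) = √(22890 - 39122) = √(-16232) = 2*I*√4058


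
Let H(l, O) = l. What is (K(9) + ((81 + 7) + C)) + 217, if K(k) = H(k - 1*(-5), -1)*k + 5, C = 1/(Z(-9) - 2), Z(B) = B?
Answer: 4795/11 ≈ 435.91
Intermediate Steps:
C = -1/11 (C = 1/(-9 - 2) = 1/(-11) = -1/11 ≈ -0.090909)
K(k) = 5 + k*(5 + k) (K(k) = (k - 1*(-5))*k + 5 = (k + 5)*k + 5 = (5 + k)*k + 5 = k*(5 + k) + 5 = 5 + k*(5 + k))
(K(9) + ((81 + 7) + C)) + 217 = ((5 + 9*(5 + 9)) + ((81 + 7) - 1/11)) + 217 = ((5 + 9*14) + (88 - 1/11)) + 217 = ((5 + 126) + 967/11) + 217 = (131 + 967/11) + 217 = 2408/11 + 217 = 4795/11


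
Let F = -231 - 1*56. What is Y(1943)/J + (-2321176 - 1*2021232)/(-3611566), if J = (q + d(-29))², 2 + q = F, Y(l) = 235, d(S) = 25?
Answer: 21678370427/17979407424 ≈ 1.2057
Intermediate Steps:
F = -287 (F = -231 - 56 = -287)
q = -289 (q = -2 - 287 = -289)
J = 69696 (J = (-289 + 25)² = (-264)² = 69696)
Y(1943)/J + (-2321176 - 1*2021232)/(-3611566) = 235/69696 + (-2321176 - 1*2021232)/(-3611566) = 235*(1/69696) + (-2321176 - 2021232)*(-1/3611566) = 235/69696 - 4342408*(-1/3611566) = 235/69696 + 310172/257969 = 21678370427/17979407424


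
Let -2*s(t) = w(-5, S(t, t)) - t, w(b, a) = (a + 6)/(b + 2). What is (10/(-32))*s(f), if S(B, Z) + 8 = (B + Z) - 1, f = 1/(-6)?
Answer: 115/576 ≈ 0.19965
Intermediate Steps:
f = -1/6 ≈ -0.16667
S(B, Z) = -9 + B + Z (S(B, Z) = -8 + ((B + Z) - 1) = -8 + (-1 + B + Z) = -9 + B + Z)
w(b, a) = (6 + a)/(2 + b)
s(t) = -1/2 + 5*t/6 (s(t) = -((6 + (-9 + t + t))/(2 - 5) - t)/2 = -((6 + (-9 + 2*t))/(-3) - t)/2 = -(-(-3 + 2*t)/3 - t)/2 = -((1 - 2*t/3) - t)/2 = -(1 - 5*t/3)/2 = -1/2 + 5*t/6)
(10/(-32))*s(f) = (10/(-32))*(-1/2 + (5/6)*(-1/6)) = (10*(-1/32))*(-1/2 - 5/36) = -5/16*(-23/36) = 115/576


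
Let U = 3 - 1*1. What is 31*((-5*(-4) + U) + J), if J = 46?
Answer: 2108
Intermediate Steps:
U = 2 (U = 3 - 1 = 2)
31*((-5*(-4) + U) + J) = 31*((-5*(-4) + 2) + 46) = 31*((20 + 2) + 46) = 31*(22 + 46) = 31*68 = 2108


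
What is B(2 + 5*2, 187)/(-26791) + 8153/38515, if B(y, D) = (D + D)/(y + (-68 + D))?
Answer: 28599535403/135173052815 ≈ 0.21158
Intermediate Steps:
B(y, D) = 2*D/(-68 + D + y) (B(y, D) = (2*D)/(-68 + D + y) = 2*D/(-68 + D + y))
B(2 + 5*2, 187)/(-26791) + 8153/38515 = (2*187/(-68 + 187 + (2 + 5*2)))/(-26791) + 8153/38515 = (2*187/(-68 + 187 + (2 + 10)))*(-1/26791) + 8153*(1/38515) = (2*187/(-68 + 187 + 12))*(-1/26791) + 8153/38515 = (2*187/131)*(-1/26791) + 8153/38515 = (2*187*(1/131))*(-1/26791) + 8153/38515 = (374/131)*(-1/26791) + 8153/38515 = -374/3509621 + 8153/38515 = 28599535403/135173052815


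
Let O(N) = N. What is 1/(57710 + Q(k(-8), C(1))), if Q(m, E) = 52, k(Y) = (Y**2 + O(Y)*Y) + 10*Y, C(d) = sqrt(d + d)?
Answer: 1/57762 ≈ 1.7312e-5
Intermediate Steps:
C(d) = sqrt(2)*sqrt(d) (C(d) = sqrt(2*d) = sqrt(2)*sqrt(d))
k(Y) = 2*Y**2 + 10*Y (k(Y) = (Y**2 + Y*Y) + 10*Y = (Y**2 + Y**2) + 10*Y = 2*Y**2 + 10*Y)
1/(57710 + Q(k(-8), C(1))) = 1/(57710 + 52) = 1/57762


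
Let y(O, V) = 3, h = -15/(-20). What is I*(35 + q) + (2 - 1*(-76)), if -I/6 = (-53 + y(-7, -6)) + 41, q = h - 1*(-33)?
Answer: 7581/2 ≈ 3790.5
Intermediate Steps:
h = ¾ (h = -15*(-1/20) = ¾ ≈ 0.75000)
q = 135/4 (q = ¾ - 1*(-33) = ¾ + 33 = 135/4 ≈ 33.750)
I = 54 (I = -6*((-53 + 3) + 41) = -6*(-50 + 41) = -6*(-9) = 54)
I*(35 + q) + (2 - 1*(-76)) = 54*(35 + 135/4) + (2 - 1*(-76)) = 54*(275/4) + (2 + 76) = 7425/2 + 78 = 7581/2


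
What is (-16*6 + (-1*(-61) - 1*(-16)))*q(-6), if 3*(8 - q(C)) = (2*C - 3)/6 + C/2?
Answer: -1121/6 ≈ -186.83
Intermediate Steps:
q(C) = 49/6 - 5*C/18 (q(C) = 8 - ((2*C - 3)/6 + C/2)/3 = 8 - ((-3 + 2*C)*(1/6) + C*(1/2))/3 = 8 - ((-1/2 + C/3) + C/2)/3 = 8 - (-1/2 + 5*C/6)/3 = 8 + (1/6 - 5*C/18) = 49/6 - 5*C/18)
(-16*6 + (-1*(-61) - 1*(-16)))*q(-6) = (-16*6 + (-1*(-61) - 1*(-16)))*(49/6 - 5/18*(-6)) = (-96 + (61 + 16))*(49/6 + 5/3) = (-96 + 77)*(59/6) = -19*59/6 = -1121/6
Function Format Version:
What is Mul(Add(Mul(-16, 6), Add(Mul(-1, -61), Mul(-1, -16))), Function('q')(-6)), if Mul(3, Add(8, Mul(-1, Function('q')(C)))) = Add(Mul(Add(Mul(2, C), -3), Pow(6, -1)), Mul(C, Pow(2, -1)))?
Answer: Rational(-1121, 6) ≈ -186.83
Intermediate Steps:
Function('q')(C) = Add(Rational(49, 6), Mul(Rational(-5, 18), C)) (Function('q')(C) = Add(8, Mul(Rational(-1, 3), Add(Mul(Add(Mul(2, C), -3), Pow(6, -1)), Mul(C, Pow(2, -1))))) = Add(8, Mul(Rational(-1, 3), Add(Mul(Add(-3, Mul(2, C)), Rational(1, 6)), Mul(C, Rational(1, 2))))) = Add(8, Mul(Rational(-1, 3), Add(Add(Rational(-1, 2), Mul(Rational(1, 3), C)), Mul(Rational(1, 2), C)))) = Add(8, Mul(Rational(-1, 3), Add(Rational(-1, 2), Mul(Rational(5, 6), C)))) = Add(8, Add(Rational(1, 6), Mul(Rational(-5, 18), C))) = Add(Rational(49, 6), Mul(Rational(-5, 18), C)))
Mul(Add(Mul(-16, 6), Add(Mul(-1, -61), Mul(-1, -16))), Function('q')(-6)) = Mul(Add(Mul(-16, 6), Add(Mul(-1, -61), Mul(-1, -16))), Add(Rational(49, 6), Mul(Rational(-5, 18), -6))) = Mul(Add(-96, Add(61, 16)), Add(Rational(49, 6), Rational(5, 3))) = Mul(Add(-96, 77), Rational(59, 6)) = Mul(-19, Rational(59, 6)) = Rational(-1121, 6)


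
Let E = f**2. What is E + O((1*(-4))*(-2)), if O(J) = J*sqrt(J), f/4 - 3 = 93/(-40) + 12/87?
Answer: 889249/84100 + 16*sqrt(2) ≈ 33.201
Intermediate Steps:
f = 943/290 (f = 12 + 4*(93/(-40) + 12/87) = 12 + 4*(93*(-1/40) + 12*(1/87)) = 12 + 4*(-93/40 + 4/29) = 12 + 4*(-2537/1160) = 12 - 2537/290 = 943/290 ≈ 3.2517)
E = 889249/84100 (E = (943/290)**2 = 889249/84100 ≈ 10.574)
O(J) = J**(3/2)
E + O((1*(-4))*(-2)) = 889249/84100 + ((1*(-4))*(-2))**(3/2) = 889249/84100 + (-4*(-2))**(3/2) = 889249/84100 + 8**(3/2) = 889249/84100 + 16*sqrt(2)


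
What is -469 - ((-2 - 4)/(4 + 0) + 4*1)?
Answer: -943/2 ≈ -471.50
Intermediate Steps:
-469 - ((-2 - 4)/(4 + 0) + 4*1) = -469 - (-6/4 + 4) = -469 - (-6*¼ + 4) = -469 - (-3/2 + 4) = -469 - 1*5/2 = -469 - 5/2 = -943/2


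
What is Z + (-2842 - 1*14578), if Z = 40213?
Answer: 22793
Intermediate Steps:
Z + (-2842 - 1*14578) = 40213 + (-2842 - 1*14578) = 40213 + (-2842 - 14578) = 40213 - 17420 = 22793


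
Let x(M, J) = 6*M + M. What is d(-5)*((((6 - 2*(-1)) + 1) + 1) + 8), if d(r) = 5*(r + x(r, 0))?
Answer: -3600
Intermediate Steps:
x(M, J) = 7*M
d(r) = 40*r (d(r) = 5*(r + 7*r) = 5*(8*r) = 40*r)
d(-5)*((((6 - 2*(-1)) + 1) + 1) + 8) = (40*(-5))*((((6 - 2*(-1)) + 1) + 1) + 8) = -200*((((6 + 2) + 1) + 1) + 8) = -200*(((8 + 1) + 1) + 8) = -200*((9 + 1) + 8) = -200*(10 + 8) = -200*18 = -3600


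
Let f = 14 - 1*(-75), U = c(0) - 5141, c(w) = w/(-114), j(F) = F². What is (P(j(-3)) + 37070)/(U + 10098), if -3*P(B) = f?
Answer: 111121/14871 ≈ 7.4723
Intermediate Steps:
c(w) = -w/114 (c(w) = w*(-1/114) = -w/114)
U = -5141 (U = -1/114*0 - 5141 = 0 - 5141 = -5141)
f = 89 (f = 14 + 75 = 89)
P(B) = -89/3 (P(B) = -⅓*89 = -89/3)
(P(j(-3)) + 37070)/(U + 10098) = (-89/3 + 37070)/(-5141 + 10098) = (111121/3)/4957 = (111121/3)*(1/4957) = 111121/14871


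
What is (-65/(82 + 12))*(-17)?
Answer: 1105/94 ≈ 11.755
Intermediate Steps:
(-65/(82 + 12))*(-17) = (-65/94)*(-17) = ((1/94)*(-65))*(-17) = -65/94*(-17) = 1105/94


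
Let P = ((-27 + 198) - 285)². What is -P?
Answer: -12996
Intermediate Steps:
P = 12996 (P = (171 - 285)² = (-114)² = 12996)
-P = -1*12996 = -12996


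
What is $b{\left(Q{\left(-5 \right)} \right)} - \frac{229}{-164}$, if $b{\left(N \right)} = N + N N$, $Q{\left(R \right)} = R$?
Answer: $\frac{3509}{164} \approx 21.396$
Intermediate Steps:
$b{\left(N \right)} = N + N^{2}$
$b{\left(Q{\left(-5 \right)} \right)} - \frac{229}{-164} = - 5 \left(1 - 5\right) - \frac{229}{-164} = \left(-5\right) \left(-4\right) - - \frac{229}{164} = 20 + \frac{229}{164} = \frac{3509}{164}$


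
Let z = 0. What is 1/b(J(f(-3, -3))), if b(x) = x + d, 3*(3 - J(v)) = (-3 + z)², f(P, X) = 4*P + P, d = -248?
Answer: -1/248 ≈ -0.0040323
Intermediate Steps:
f(P, X) = 5*P
J(v) = 0 (J(v) = 3 - (-3 + 0)²/3 = 3 - ⅓*(-3)² = 3 - ⅓*9 = 3 - 3 = 0)
b(x) = -248 + x (b(x) = x - 248 = -248 + x)
1/b(J(f(-3, -3))) = 1/(-248 + 0) = 1/(-248) = -1/248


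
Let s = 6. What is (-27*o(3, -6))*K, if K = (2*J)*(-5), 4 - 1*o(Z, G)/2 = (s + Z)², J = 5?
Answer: -207900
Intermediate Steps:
o(Z, G) = 8 - 2*(6 + Z)²
K = -50 (K = (2*5)*(-5) = 10*(-5) = -50)
(-27*o(3, -6))*K = -27*(8 - 2*(6 + 3)²)*(-50) = -27*(8 - 2*9²)*(-50) = -27*(8 - 2*81)*(-50) = -27*(8 - 162)*(-50) = -27*(-154)*(-50) = 4158*(-50) = -207900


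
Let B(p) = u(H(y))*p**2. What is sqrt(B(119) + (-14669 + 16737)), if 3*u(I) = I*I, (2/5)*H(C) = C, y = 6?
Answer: sqrt(1064143) ≈ 1031.6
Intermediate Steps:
H(C) = 5*C/2
u(I) = I**2/3 (u(I) = (I*I)/3 = I**2/3)
B(p) = 75*p**2 (B(p) = (((5/2)*6)**2/3)*p**2 = ((1/3)*15**2)*p**2 = ((1/3)*225)*p**2 = 75*p**2)
sqrt(B(119) + (-14669 + 16737)) = sqrt(75*119**2 + (-14669 + 16737)) = sqrt(75*14161 + 2068) = sqrt(1062075 + 2068) = sqrt(1064143)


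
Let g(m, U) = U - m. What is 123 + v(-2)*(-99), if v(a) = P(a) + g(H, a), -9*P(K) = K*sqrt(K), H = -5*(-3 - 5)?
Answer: 4281 - 22*I*sqrt(2) ≈ 4281.0 - 31.113*I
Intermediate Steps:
H = 40 (H = -5*(-8) = 40)
P(K) = -K**(3/2)/9 (P(K) = -K*sqrt(K)/9 = -K**(3/2)/9)
v(a) = -40 + a - a**(3/2)/9 (v(a) = -a**(3/2)/9 + (a - 1*40) = -a**(3/2)/9 + (a - 40) = -a**(3/2)/9 + (-40 + a) = -40 + a - a**(3/2)/9)
123 + v(-2)*(-99) = 123 + (-40 - 2 - (-2)*I*sqrt(2)/9)*(-99) = 123 + (-40 - 2 + 2*I*sqrt(2)/9)*(-99) = 123 + (-42 + 2*I*sqrt(2)/9)*(-99) = 123 + (4158 - 22*I*sqrt(2)) = 4281 - 22*I*sqrt(2)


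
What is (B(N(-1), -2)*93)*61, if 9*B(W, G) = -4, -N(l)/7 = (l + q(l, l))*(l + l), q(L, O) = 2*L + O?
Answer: -7564/3 ≈ -2521.3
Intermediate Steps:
q(L, O) = O + 2*L
N(l) = -56*l**2 (N(l) = -7*(l + (l + 2*l))*(l + l) = -7*(l + 3*l)*2*l = -7*4*l*2*l = -56*l**2)
B(W, G) = -4/9 (B(W, G) = (1/9)*(-4) = -4/9)
(B(N(-1), -2)*93)*61 = -4/9*93*61 = -124/3*61 = -7564/3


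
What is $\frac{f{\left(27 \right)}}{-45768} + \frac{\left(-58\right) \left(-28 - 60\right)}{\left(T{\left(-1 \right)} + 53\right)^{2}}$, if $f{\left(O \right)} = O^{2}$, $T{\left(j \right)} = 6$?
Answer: $\frac{77020741}{53106136} \approx 1.4503$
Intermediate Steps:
$\frac{f{\left(27 \right)}}{-45768} + \frac{\left(-58\right) \left(-28 - 60\right)}{\left(T{\left(-1 \right)} + 53\right)^{2}} = \frac{27^{2}}{-45768} + \frac{\left(-58\right) \left(-28 - 60\right)}{\left(6 + 53\right)^{2}} = 729 \left(- \frac{1}{45768}\right) + \frac{\left(-58\right) \left(-88\right)}{59^{2}} = - \frac{243}{15256} + \frac{5104}{3481} = \frac{77020741}{53106136}$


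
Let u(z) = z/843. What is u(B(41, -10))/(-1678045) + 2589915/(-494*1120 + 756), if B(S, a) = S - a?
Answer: -1221224299838083/260531998097980 ≈ -4.6874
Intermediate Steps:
u(z) = z/843 (u(z) = z*(1/843) = z/843)
u(B(41, -10))/(-1678045) + 2589915/(-494*1120 + 756) = ((41 - 1*(-10))/843)/(-1678045) + 2589915/(-494*1120 + 756) = ((41 + 10)/843)*(-1/1678045) + 2589915/(-553280 + 756) = ((1/843)*51)*(-1/1678045) + 2589915/(-552524) = (17/281)*(-1/1678045) + 2589915*(-1/552524) = -17/471530645 - 2589915/552524 = -1221224299838083/260531998097980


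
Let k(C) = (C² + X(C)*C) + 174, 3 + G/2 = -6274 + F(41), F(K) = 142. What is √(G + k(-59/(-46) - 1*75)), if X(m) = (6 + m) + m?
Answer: √7965591/46 ≈ 61.355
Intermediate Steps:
X(m) = 6 + 2*m
G = -12270 (G = -6 + 2*(-6274 + 142) = -6 + 2*(-6132) = -6 - 12264 = -12270)
k(C) = 174 + C² + C*(6 + 2*C) (k(C) = (C² + (6 + 2*C)*C) + 174 = (C² + C*(6 + 2*C)) + 174 = 174 + C² + C*(6 + 2*C))
√(G + k(-59/(-46) - 1*75)) = √(-12270 + (174 + 3*(-59/(-46) - 1*75)² + 6*(-59/(-46) - 1*75))) = √(-12270 + (174 + 3*(-59*(-1/46) - 75)² + 6*(-59*(-1/46) - 75))) = √(-12270 + (174 + 3*(59/46 - 75)² + 6*(59/46 - 75))) = √(-12270 + (174 + 3*(-3391/46)² + 6*(-3391/46))) = √(-12270 + (174 + 3*(11498881/2116) - 10173/23)) = √(-12270 + (174 + 34496643/2116 - 10173/23)) = √(-12270 + 33928911/2116) = √(7965591/2116) = √7965591/46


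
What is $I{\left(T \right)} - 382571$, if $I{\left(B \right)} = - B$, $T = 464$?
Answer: $-383035$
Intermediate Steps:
$I{\left(T \right)} - 382571 = \left(-1\right) 464 - 382571 = -464 - 382571 = -383035$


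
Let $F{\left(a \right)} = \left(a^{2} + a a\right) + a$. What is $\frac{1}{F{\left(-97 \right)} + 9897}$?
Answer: $\frac{1}{28618} \approx 3.4943 \cdot 10^{-5}$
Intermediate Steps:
$F{\left(a \right)} = a + 2 a^{2}$ ($F{\left(a \right)} = \left(a^{2} + a^{2}\right) + a = 2 a^{2} + a = a + 2 a^{2}$)
$\frac{1}{F{\left(-97 \right)} + 9897} = \frac{1}{- 97 \left(1 + 2 \left(-97\right)\right) + 9897} = \frac{1}{- 97 \left(1 - 194\right) + 9897} = \frac{1}{\left(-97\right) \left(-193\right) + 9897} = \frac{1}{18721 + 9897} = \frac{1}{28618}$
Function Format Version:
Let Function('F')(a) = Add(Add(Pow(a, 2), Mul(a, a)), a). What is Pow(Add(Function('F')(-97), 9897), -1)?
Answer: Rational(1, 28618) ≈ 3.4943e-5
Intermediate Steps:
Function('F')(a) = Add(a, Mul(2, Pow(a, 2))) (Function('F')(a) = Add(Add(Pow(a, 2), Pow(a, 2)), a) = Add(Mul(2, Pow(a, 2)), a) = Add(a, Mul(2, Pow(a, 2))))
Pow(Add(Function('F')(-97), 9897), -1) = Pow(Add(Mul(-97, Add(1, Mul(2, -97))), 9897), -1) = Pow(Add(Mul(-97, Add(1, -194)), 9897), -1) = Pow(Add(Mul(-97, -193), 9897), -1) = Pow(Add(18721, 9897), -1) = Pow(28618, -1) = Rational(1, 28618)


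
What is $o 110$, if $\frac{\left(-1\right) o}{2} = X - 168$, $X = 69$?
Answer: $21780$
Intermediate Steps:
$o = 198$ ($o = - 2 \left(69 - 168\right) = \left(-2\right) \left(-99\right) = 198$)
$o 110 = 198 \cdot 110 = 21780$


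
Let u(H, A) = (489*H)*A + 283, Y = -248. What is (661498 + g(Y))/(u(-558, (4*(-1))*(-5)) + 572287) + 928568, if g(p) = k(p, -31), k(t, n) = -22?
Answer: 2267873795542/2442335 ≈ 9.2857e+5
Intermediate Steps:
u(H, A) = 283 + 489*A*H (u(H, A) = 489*A*H + 283 = 283 + 489*A*H)
g(p) = -22
(661498 + g(Y))/(u(-558, (4*(-1))*(-5)) + 572287) + 928568 = (661498 - 22)/((283 + 489*((4*(-1))*(-5))*(-558)) + 572287) + 928568 = 661476/((283 + 489*(-4*(-5))*(-558)) + 572287) + 928568 = 661476/((283 + 489*20*(-558)) + 572287) + 928568 = 661476/((283 - 5457240) + 572287) + 928568 = 661476/(-5456957 + 572287) + 928568 = 661476/(-4884670) + 928568 = 661476*(-1/4884670) + 928568 = -330738/2442335 + 928568 = 2267873795542/2442335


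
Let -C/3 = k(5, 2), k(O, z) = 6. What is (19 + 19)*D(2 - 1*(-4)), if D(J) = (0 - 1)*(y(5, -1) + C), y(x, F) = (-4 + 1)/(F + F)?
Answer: 627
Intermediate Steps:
y(x, F) = -3/(2*F) (y(x, F) = -3*1/(2*F) = -3/(2*F))
C = -18 (C = -3*6 = -18)
D(J) = 33/2 (D(J) = (0 - 1)*(-3/2/(-1) - 18) = -(-3/2*(-1) - 18) = -(3/2 - 18) = -1*(-33/2) = 33/2)
(19 + 19)*D(2 - 1*(-4)) = (19 + 19)*(33/2) = 38*(33/2) = 627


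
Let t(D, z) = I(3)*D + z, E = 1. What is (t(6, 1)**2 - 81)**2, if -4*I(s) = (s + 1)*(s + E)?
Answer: 200704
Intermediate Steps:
I(s) = -(1 + s)**2/4 (I(s) = -(s + 1)*(s + 1)/4 = -(1 + s)*(1 + s)/4 = -(1 + s)**2/4)
t(D, z) = z - 4*D (t(D, z) = (-1/4 - 1/2*3 - 1/4*3**2)*D + z = (-1/4 - 3/2 - 1/4*9)*D + z = (-1/4 - 3/2 - 9/4)*D + z = -4*D + z = z - 4*D)
(t(6, 1)**2 - 81)**2 = ((1 - 4*6)**2 - 81)**2 = ((1 - 24)**2 - 81)**2 = ((-23)**2 - 81)**2 = (529 - 81)**2 = 448**2 = 200704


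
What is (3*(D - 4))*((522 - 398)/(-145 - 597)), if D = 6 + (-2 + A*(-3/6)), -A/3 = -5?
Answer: 1395/371 ≈ 3.7601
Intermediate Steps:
A = 15 (A = -3*(-5) = 15)
D = -7/2 (D = 6 + (-2 + 15*(-3/6)) = 6 + (-2 + 15*(-3*1/6)) = 6 + (-2 + 15*(-1/2)) = 6 + (-2 - 15/2) = 6 - 19/2 = -7/2 ≈ -3.5000)
(3*(D - 4))*((522 - 398)/(-145 - 597)) = (3*(-7/2 - 4))*((522 - 398)/(-145 - 597)) = (3*(-15/2))*(124/(-742)) = -2790*(-1)/742 = -45/2*(-62/371) = 1395/371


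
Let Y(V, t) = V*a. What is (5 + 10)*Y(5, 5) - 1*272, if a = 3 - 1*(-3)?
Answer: 178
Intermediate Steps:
a = 6 (a = 3 + 3 = 6)
Y(V, t) = 6*V (Y(V, t) = V*6 = 6*V)
(5 + 10)*Y(5, 5) - 1*272 = (5 + 10)*(6*5) - 1*272 = 15*30 - 272 = 450 - 272 = 178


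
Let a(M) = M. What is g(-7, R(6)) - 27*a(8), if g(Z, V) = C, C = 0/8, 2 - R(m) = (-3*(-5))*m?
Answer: -216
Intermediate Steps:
R(m) = 2 - 15*m (R(m) = 2 - (-3*(-5))*m = 2 - 15*m)
C = 0 (C = 0*(⅛) = 0)
g(Z, V) = 0
g(-7, R(6)) - 27*a(8) = 0 - 27*8 = 0 - 216 = -216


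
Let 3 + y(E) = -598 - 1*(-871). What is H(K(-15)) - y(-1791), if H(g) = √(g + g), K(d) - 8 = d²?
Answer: -270 + √466 ≈ -248.41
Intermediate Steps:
K(d) = 8 + d²
y(E) = 270 (y(E) = -3 + (-598 - 1*(-871)) = -3 + (-598 + 871) = -3 + 273 = 270)
H(g) = √2*√g (H(g) = √(2*g) = √2*√g)
H(K(-15)) - y(-1791) = √2*√(8 + (-15)²) - 1*270 = √2*√(8 + 225) - 270 = √2*√233 - 270 = √466 - 270 = -270 + √466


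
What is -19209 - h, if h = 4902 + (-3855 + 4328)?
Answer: -24584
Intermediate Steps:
h = 5375 (h = 4902 + 473 = 5375)
-19209 - h = -19209 - 1*5375 = -19209 - 5375 = -24584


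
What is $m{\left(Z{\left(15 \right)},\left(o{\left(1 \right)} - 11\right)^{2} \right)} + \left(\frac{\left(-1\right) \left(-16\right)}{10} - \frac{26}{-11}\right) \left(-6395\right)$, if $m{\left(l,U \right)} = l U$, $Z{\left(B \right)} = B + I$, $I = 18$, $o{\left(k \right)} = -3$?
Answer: $- \frac{207674}{11} \approx -18879.0$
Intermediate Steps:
$Z{\left(B \right)} = 18 + B$ ($Z{\left(B \right)} = B + 18 = 18 + B$)
$m{\left(l,U \right)} = U l$
$m{\left(Z{\left(15 \right)},\left(o{\left(1 \right)} - 11\right)^{2} \right)} + \left(\frac{\left(-1\right) \left(-16\right)}{10} - \frac{26}{-11}\right) \left(-6395\right) = \left(-3 - 11\right)^{2} \left(18 + 15\right) + \left(\frac{\left(-1\right) \left(-16\right)}{10} - \frac{26}{-11}\right) \left(-6395\right) = \left(-14\right)^{2} \cdot 33 + \left(16 \cdot \frac{1}{10} - - \frac{26}{11}\right) \left(-6395\right) = 196 \cdot 33 + \left(\frac{8}{5} + \frac{26}{11}\right) \left(-6395\right) = 6468 + \frac{218}{55} \left(-6395\right) = 6468 - \frac{278822}{11} = - \frac{207674}{11}$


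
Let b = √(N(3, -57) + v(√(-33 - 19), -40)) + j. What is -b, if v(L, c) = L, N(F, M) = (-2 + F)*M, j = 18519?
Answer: -18519 - √(-57 + 2*I*√13) ≈ -18519.0 - 7.5649*I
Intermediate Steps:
N(F, M) = M*(-2 + F)
b = 18519 + √(-57 + 2*I*√13) (b = √(-57*(-2 + 3) + √(-33 - 19)) + 18519 = √(-57*1 + √(-52)) + 18519 = √(-57 + 2*I*√13) + 18519 = 18519 + √(-57 + 2*I*√13) ≈ 18519.0 + 7.5649*I)
-b = -(18519 + √(-57 + 2*I*√13)) = -18519 - √(-57 + 2*I*√13)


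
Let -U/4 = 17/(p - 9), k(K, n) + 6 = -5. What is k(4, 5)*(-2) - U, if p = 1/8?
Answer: 1018/71 ≈ 14.338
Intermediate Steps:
p = ⅛ ≈ 0.12500
k(K, n) = -11 (k(K, n) = -6 - 5 = -11)
U = 544/71 (U = -4*17/(⅛ - 9) = -4*17/(-71/8) = -(-32)*17/71 = -4*(-136/71) = 544/71 ≈ 7.6620)
k(4, 5)*(-2) - U = -11*(-2) - 1*544/71 = 22 - 544/71 = 1018/71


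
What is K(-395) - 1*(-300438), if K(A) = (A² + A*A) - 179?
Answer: 612309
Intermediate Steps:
K(A) = -179 + 2*A² (K(A) = (A² + A²) - 179 = 2*A² - 179 = -179 + 2*A²)
K(-395) - 1*(-300438) = (-179 + 2*(-395)²) - 1*(-300438) = (-179 + 2*156025) + 300438 = (-179 + 312050) + 300438 = 311871 + 300438 = 612309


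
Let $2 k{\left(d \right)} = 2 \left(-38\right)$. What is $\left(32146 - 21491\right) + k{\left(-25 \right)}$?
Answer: $10617$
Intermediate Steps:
$k{\left(d \right)} = -38$ ($k{\left(d \right)} = \frac{2 \left(-38\right)}{2} = \frac{1}{2} \left(-76\right) = -38$)
$\left(32146 - 21491\right) + k{\left(-25 \right)} = \left(32146 - 21491\right) - 38 = 10655 - 38 = 10617$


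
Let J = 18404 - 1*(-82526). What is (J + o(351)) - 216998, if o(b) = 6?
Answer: -116062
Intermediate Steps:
J = 100930 (J = 18404 + 82526 = 100930)
(J + o(351)) - 216998 = (100930 + 6) - 216998 = 100936 - 216998 = -116062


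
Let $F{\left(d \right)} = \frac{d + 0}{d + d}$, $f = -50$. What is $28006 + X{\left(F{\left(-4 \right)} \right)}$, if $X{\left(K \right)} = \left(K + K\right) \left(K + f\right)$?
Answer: $\frac{55913}{2} \approx 27957.0$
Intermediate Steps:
$F{\left(d \right)} = \frac{1}{2}$ ($F{\left(d \right)} = \frac{d}{2 d} = d \frac{1}{2 d} = \frac{1}{2}$)
$X{\left(K \right)} = 2 K \left(-50 + K\right)$ ($X{\left(K \right)} = \left(K + K\right) \left(K - 50\right) = 2 K \left(-50 + K\right)$)
$28006 + X{\left(F{\left(-4 \right)} \right)} = 28006 + 2 \cdot \frac{1}{2} \left(-50 + \frac{1}{2}\right) = 28006 + 2 \cdot \frac{1}{2} \left(- \frac{99}{2}\right) = 28006 - \frac{99}{2} = \frac{55913}{2}$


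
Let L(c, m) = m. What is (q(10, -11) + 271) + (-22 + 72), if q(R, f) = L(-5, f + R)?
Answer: 320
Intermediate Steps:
q(R, f) = R + f (q(R, f) = f + R = R + f)
(q(10, -11) + 271) + (-22 + 72) = ((10 - 11) + 271) + (-22 + 72) = (-1 + 271) + 50 = 270 + 50 = 320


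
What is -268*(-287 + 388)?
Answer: -27068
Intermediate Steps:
-268*(-287 + 388) = -268*101 = -27068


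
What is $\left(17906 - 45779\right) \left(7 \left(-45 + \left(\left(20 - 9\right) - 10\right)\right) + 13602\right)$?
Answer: $-370543662$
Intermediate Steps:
$\left(17906 - 45779\right) \left(7 \left(-45 + \left(\left(20 - 9\right) - 10\right)\right) + 13602\right) = - 27873 \left(7 \left(-45 + \left(11 - 10\right)\right) + 13602\right) = - 27873 \left(7 \left(-45 + 1\right) + 13602\right) = - 27873 \left(7 \left(-44\right) + 13602\right) = - 27873 \left(-308 + 13602\right) = \left(-27873\right) 13294 = -370543662$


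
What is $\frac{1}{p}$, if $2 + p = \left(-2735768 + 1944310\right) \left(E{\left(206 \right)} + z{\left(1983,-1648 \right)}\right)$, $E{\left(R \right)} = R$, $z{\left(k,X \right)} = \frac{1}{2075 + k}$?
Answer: $- \frac{2029}{330809265879} \approx -6.1334 \cdot 10^{-9}$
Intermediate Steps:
$p = - \frac{330809265879}{2029}$ ($p = -2 + \left(-2735768 + 1944310\right) \left(206 + \frac{1}{2075 + 1983}\right) = -2 - 791458 \left(206 + \frac{1}{4058}\right) = -2 - \frac{330809261821}{2029} = - \frac{330809265879}{2029} \approx -1.6304 \cdot 10^{8}$)
$\frac{1}{p} = \frac{1}{- \frac{330809265879}{2029}} = - \frac{2029}{330809265879}$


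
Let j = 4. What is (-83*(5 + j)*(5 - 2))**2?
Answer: 5022081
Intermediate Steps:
(-83*(5 + j)*(5 - 2))**2 = (-83*(5 + 4)*(5 - 2))**2 = (-747*3)**2 = (-83*27)**2 = (-2241)**2 = 5022081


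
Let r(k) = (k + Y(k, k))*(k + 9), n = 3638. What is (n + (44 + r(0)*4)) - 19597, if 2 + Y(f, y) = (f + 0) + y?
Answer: -15987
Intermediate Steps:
Y(f, y) = -2 + f + y (Y(f, y) = -2 + ((f + 0) + y) = -2 + (f + y) = -2 + f + y)
r(k) = (-2 + 3*k)*(9 + k) (r(k) = (k + (-2 + k + k))*(k + 9) = (k + (-2 + 2*k))*(9 + k) = (-2 + 3*k)*(9 + k))
(n + (44 + r(0)*4)) - 19597 = (3638 + (44 + (-18 + 3*0² + 25*0)*4)) - 19597 = (3638 + (44 + (-18 + 3*0 + 0)*4)) - 19597 = (3638 + (44 + (-18 + 0 + 0)*4)) - 19597 = (3638 + (44 - 18*4)) - 19597 = (3638 + (44 - 72)) - 19597 = (3638 - 28) - 19597 = 3610 - 19597 = -15987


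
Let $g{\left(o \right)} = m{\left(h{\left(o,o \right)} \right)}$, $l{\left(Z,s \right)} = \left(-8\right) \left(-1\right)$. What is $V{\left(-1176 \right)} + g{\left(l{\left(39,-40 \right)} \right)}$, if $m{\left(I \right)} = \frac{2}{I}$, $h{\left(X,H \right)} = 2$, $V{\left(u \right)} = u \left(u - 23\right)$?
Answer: $1410025$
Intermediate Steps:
$V{\left(u \right)} = u \left(-23 + u\right)$
$l{\left(Z,s \right)} = 8$
$g{\left(o \right)} = 1$ ($g{\left(o \right)} = \frac{2}{2} = 2 \cdot \frac{1}{2} = 1$)
$V{\left(-1176 \right)} + g{\left(l{\left(39,-40 \right)} \right)} = - 1176 \left(-23 - 1176\right) + 1 = \left(-1176\right) \left(-1199\right) + 1 = 1410024 + 1 = 1410025$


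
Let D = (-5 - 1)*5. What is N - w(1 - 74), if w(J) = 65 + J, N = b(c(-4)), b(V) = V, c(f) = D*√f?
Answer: 8 - 60*I ≈ 8.0 - 60.0*I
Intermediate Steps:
D = -30 (D = -6*5 = -30)
c(f) = -30*√f
N = -60*I ≈ -60.0*I
N - w(1 - 74) = -60*I - (65 + (1 - 74)) = -60*I - (65 - 73) = -60*I - 1*(-8) = -60*I + 8 = 8 - 60*I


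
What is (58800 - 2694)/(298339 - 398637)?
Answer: -28053/50149 ≈ -0.55939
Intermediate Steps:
(58800 - 2694)/(298339 - 398637) = 56106/(-100298) = 56106*(-1/100298) = -28053/50149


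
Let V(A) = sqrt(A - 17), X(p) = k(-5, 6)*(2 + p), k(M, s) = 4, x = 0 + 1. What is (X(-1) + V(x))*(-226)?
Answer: -904 - 904*I ≈ -904.0 - 904.0*I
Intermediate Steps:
x = 1
X(p) = 8 + 4*p (X(p) = 4*(2 + p) = 8 + 4*p)
V(A) = sqrt(-17 + A)
(X(-1) + V(x))*(-226) = ((8 + 4*(-1)) + sqrt(-17 + 1))*(-226) = ((8 - 4) + sqrt(-16))*(-226) = (4 + 4*I)*(-226) = -904 - 904*I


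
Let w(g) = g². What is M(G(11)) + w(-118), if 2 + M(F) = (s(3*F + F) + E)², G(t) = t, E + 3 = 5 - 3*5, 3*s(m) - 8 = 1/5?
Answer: 3156166/225 ≈ 14027.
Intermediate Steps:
s(m) = 41/15 (s(m) = 8/3 + (⅓)/5 = 8/3 + (⅓)*(⅕) = 8/3 + 1/15 = 41/15)
E = -13 (E = -3 + (5 - 3*5) = -3 + (5 - 15) = -3 - 10 = -13)
M(F) = 23266/225 (M(F) = -2 + (41/15 - 13)² = -2 + (-154/15)² = -2 + 23716/225 = 23266/225)
M(G(11)) + w(-118) = 23266/225 + (-118)² = 23266/225 + 13924 = 3156166/225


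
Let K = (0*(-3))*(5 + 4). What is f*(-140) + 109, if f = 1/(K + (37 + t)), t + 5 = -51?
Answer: 2211/19 ≈ 116.37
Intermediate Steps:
t = -56 (t = -5 - 51 = -56)
K = 0 (K = 0*9 = 0)
f = -1/19 (f = 1/(0 + (37 - 56)) = 1/(0 - 19) = 1/(-19) = -1/19 ≈ -0.052632)
f*(-140) + 109 = -1/19*(-140) + 109 = 140/19 + 109 = 2211/19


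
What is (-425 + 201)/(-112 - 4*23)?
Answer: 56/51 ≈ 1.0980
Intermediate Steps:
(-425 + 201)/(-112 - 4*23) = -224/(-112 - 92) = -224/(-204) = -224*(-1/204) = 56/51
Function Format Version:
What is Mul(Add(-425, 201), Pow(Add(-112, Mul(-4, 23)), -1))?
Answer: Rational(56, 51) ≈ 1.0980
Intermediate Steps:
Mul(Add(-425, 201), Pow(Add(-112, Mul(-4, 23)), -1)) = Mul(-224, Pow(Add(-112, -92), -1)) = Mul(-224, Pow(-204, -1)) = Mul(-224, Rational(-1, 204)) = Rational(56, 51)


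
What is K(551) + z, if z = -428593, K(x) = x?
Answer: -428042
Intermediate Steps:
K(551) + z = 551 - 428593 = -428042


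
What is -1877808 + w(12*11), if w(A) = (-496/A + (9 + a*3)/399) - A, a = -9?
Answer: -8242295350/4389 ≈ -1.8779e+6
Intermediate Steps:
w(A) = -6/133 - A - 496/A (w(A) = (-496/A + (9 - 9*3)/399) - A = (-496/A + (9 - 27)*(1/399)) - A = (-496/A - 18*1/399) - A = (-496/A - 6/133) - A = (-6/133 - 496/A) - A = -6/133 - A - 496/A)
-1877808 + w(12*11) = -1877808 + (-6/133 - 12*11 - 496/(12*11)) = -1877808 + (-6/133 - 1*132 - 496/132) = -1877808 + (-6/133 - 132 - 496*1/132) = -1877808 + (-6/133 - 132 - 124/33) = -1877808 - 596038/4389 = -8242295350/4389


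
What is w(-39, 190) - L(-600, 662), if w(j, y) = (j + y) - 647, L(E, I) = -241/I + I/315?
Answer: -103793209/208530 ≈ -497.74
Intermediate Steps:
L(E, I) = -241/I + I/315 (L(E, I) = -241/I + I*(1/315) = -241/I + I/315)
w(j, y) = -647 + j + y
w(-39, 190) - L(-600, 662) = (-647 - 39 + 190) - (-241/662 + (1/315)*662) = -496 - (-241*1/662 + 662/315) = -496 - (-241/662 + 662/315) = -496 - 1*362329/208530 = -496 - 362329/208530 = -103793209/208530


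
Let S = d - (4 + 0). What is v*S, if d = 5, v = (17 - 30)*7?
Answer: -91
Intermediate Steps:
v = -91 (v = -13*7 = -91)
S = 1 (S = 5 - (4 + 0) = 5 - 1*4 = 5 - 4 = 1)
v*S = -91*1 = -91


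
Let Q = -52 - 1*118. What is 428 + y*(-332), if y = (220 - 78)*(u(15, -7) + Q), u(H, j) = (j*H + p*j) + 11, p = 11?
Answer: 16076532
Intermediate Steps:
u(H, j) = 11 + 11*j + H*j (u(H, j) = (j*H + 11*j) + 11 = (H*j + 11*j) + 11 = (11*j + H*j) + 11 = 11 + 11*j + H*j)
Q = -170 (Q = -52 - 118 = -170)
y = -48422 (y = (220 - 78)*((11 + 11*(-7) + 15*(-7)) - 170) = 142*((11 - 77 - 105) - 170) = 142*(-171 - 170) = 142*(-341) = -48422)
428 + y*(-332) = 428 - 48422*(-332) = 428 + 16076104 = 16076532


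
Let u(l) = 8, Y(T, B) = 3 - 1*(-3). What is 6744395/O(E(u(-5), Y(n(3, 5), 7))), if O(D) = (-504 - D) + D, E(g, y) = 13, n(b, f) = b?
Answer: -963485/72 ≈ -13382.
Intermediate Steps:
Y(T, B) = 6 (Y(T, B) = 3 + 3 = 6)
O(D) = -504
6744395/O(E(u(-5), Y(n(3, 5), 7))) = 6744395/(-504) = 6744395*(-1/504) = -963485/72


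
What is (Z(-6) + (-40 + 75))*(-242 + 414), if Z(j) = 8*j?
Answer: -2236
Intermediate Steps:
(Z(-6) + (-40 + 75))*(-242 + 414) = (8*(-6) + (-40 + 75))*(-242 + 414) = (-48 + 35)*172 = -13*172 = -2236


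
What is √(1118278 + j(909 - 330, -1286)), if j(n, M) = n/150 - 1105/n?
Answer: 7*√765088345374/5790 ≈ 1057.5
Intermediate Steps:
j(n, M) = -1105/n + n/150 (j(n, M) = n*(1/150) - 1105/n = n/150 - 1105/n = -1105/n + n/150)
√(1118278 + j(909 - 330, -1286)) = √(1118278 + (-1105/(909 - 330) + (909 - 330)/150)) = √(1118278 + (-1105/579 + (1/150)*579)) = √(1118278 + (-1105*1/579 + 193/50)) = √(1118278 + (-1105/579 + 193/50)) = √(1118278 + 56497/28950) = √(32374204597/28950) = 7*√765088345374/5790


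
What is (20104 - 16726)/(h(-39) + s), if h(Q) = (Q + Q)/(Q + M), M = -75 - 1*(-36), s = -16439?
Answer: -1689/8219 ≈ -0.20550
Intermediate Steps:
M = -39 (M = -75 + 36 = -39)
h(Q) = 2*Q/(-39 + Q) (h(Q) = (Q + Q)/(Q - 39) = (2*Q)/(-39 + Q) = 2*Q/(-39 + Q))
(20104 - 16726)/(h(-39) + s) = (20104 - 16726)/(2*(-39)/(-39 - 39) - 16439) = 3378/(2*(-39)/(-78) - 16439) = 3378/(2*(-39)*(-1/78) - 16439) = 3378/(1 - 16439) = 3378/(-16438) = 3378*(-1/16438) = -1689/8219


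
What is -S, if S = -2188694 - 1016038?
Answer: 3204732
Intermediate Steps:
S = -3204732
-S = -1*(-3204732) = 3204732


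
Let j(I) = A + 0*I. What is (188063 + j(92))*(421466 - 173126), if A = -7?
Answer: 46701827040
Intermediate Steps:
j(I) = -7 (j(I) = -7 + 0*I = -7 + 0 = -7)
(188063 + j(92))*(421466 - 173126) = (188063 - 7)*(421466 - 173126) = 188056*248340 = 46701827040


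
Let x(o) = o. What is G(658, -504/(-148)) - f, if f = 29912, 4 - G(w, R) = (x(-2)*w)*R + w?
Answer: -965126/37 ≈ -26085.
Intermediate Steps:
G(w, R) = 4 - w + 2*R*w (G(w, R) = 4 - ((-2*w)*R + w) = 4 - (-2*R*w + w) = 4 - (w - 2*R*w) = 4 + (-w + 2*R*w) = 4 - w + 2*R*w)
G(658, -504/(-148)) - f = (4 - 1*658 + 2*(-504/(-148))*658) - 1*29912 = (4 - 658 + 2*(-504*(-1/148))*658) - 29912 = (4 - 658 + 2*(126/37)*658) - 29912 = (4 - 658 + 165816/37) - 29912 = 141618/37 - 29912 = -965126/37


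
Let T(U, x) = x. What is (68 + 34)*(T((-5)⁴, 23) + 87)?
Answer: 11220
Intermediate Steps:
(68 + 34)*(T((-5)⁴, 23) + 87) = (68 + 34)*(23 + 87) = 102*110 = 11220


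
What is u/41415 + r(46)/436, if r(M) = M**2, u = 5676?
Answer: 682643/136795 ≈ 4.9903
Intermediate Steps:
u/41415 + r(46)/436 = 5676/41415 + 46**2/436 = 5676*(1/41415) + 2116*(1/436) = 172/1255 + 529/109 = 682643/136795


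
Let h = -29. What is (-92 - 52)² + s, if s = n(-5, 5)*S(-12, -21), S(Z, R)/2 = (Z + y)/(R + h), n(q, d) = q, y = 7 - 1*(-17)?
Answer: 103692/5 ≈ 20738.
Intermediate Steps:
y = 24 (y = 7 + 17 = 24)
S(Z, R) = 2*(24 + Z)/(-29 + R) (S(Z, R) = 2*((Z + 24)/(R - 29)) = 2*((24 + Z)/(-29 + R)) = 2*(24 + Z)/(-29 + R))
s = 12/5 (s = -10*(24 - 12)/(-29 - 21) = -10*12/(-50) = -10*(-1)*12/50 = -5*(-12/25) = 12/5 ≈ 2.4000)
(-92 - 52)² + s = (-92 - 52)² + 12/5 = (-144)² + 12/5 = 20736 + 12/5 = 103692/5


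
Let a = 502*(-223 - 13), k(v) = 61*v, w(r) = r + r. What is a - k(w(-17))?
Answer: -116398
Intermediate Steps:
w(r) = 2*r
a = -118472 (a = 502*(-236) = -118472)
a - k(w(-17)) = -118472 - 61*2*(-17) = -118472 - 61*(-34) = -118472 - 1*(-2074) = -118472 + 2074 = -116398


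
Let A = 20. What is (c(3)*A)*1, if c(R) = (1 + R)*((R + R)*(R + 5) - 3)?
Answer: 3600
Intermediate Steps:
c(R) = (1 + R)*(-3 + 2*R*(5 + R)) (c(R) = (1 + R)*((2*R)*(5 + R) - 3) = (1 + R)*(2*R*(5 + R) - 3) = (1 + R)*(-3 + 2*R*(5 + R)))
(c(3)*A)*1 = ((-3 + 2*3³ + 7*3 + 12*3²)*20)*1 = ((-3 + 2*27 + 21 + 12*9)*20)*1 = ((-3 + 54 + 21 + 108)*20)*1 = (180*20)*1 = 3600*1 = 3600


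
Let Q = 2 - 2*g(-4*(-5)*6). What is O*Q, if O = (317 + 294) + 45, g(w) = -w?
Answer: 158752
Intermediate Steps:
Q = 242 (Q = 2 - (-2)*-4*(-5)*6 = 2 - (-2)*20*6 = 2 - (-2)*120 = 2 - 2*(-120) = 2 + 240 = 242)
O = 656 (O = 611 + 45 = 656)
O*Q = 656*242 = 158752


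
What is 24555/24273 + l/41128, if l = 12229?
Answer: 435577519/332766648 ≈ 1.3090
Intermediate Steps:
24555/24273 + l/41128 = 24555/24273 + 12229/41128 = 24555*(1/24273) + 12229*(1/41128) = 8185/8091 + 12229/41128 = 435577519/332766648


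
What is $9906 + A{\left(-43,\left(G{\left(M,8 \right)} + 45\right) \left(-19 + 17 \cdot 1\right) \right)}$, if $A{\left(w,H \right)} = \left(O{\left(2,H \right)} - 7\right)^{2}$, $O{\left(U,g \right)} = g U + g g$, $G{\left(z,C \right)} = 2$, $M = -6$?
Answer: $74676787$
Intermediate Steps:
$O{\left(U,g \right)} = g^{2} + U g$ ($O{\left(U,g \right)} = U g + g^{2} = g^{2} + U g$)
$A{\left(w,H \right)} = \left(-7 + H \left(2 + H\right)\right)^{2}$ ($A{\left(w,H \right)} = \left(H \left(2 + H\right) - 7\right)^{2} = \left(-7 + H \left(2 + H\right)\right)^{2}$)
$9906 + A{\left(-43,\left(G{\left(M,8 \right)} + 45\right) \left(-19 + 17 \cdot 1\right) \right)} = 9906 + \left(-7 + \left(2 + 45\right) \left(-19 + 17 \cdot 1\right) \left(2 + \left(2 + 45\right) \left(-19 + 17 \cdot 1\right)\right)\right)^{2} = 9906 + \left(-7 + 47 \left(-19 + 17\right) \left(2 + 47 \left(-19 + 17\right)\right)\right)^{2} = 9906 + \left(-7 + 47 \left(-2\right) \left(2 + 47 \left(-2\right)\right)\right)^{2} = 9906 + \left(-7 - 94 \left(2 - 94\right)\right)^{2} = 9906 + \left(-7 - -8648\right)^{2} = 9906 + \left(-7 + 8648\right)^{2} = 9906 + 8641^{2} = 9906 + 74666881 = 74676787$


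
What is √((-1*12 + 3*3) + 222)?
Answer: √219 ≈ 14.799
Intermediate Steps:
√((-1*12 + 3*3) + 222) = √((-12 + 9) + 222) = √(-3 + 222) = √219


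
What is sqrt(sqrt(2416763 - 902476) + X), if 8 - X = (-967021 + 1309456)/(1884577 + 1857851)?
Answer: sqrt(3076794454147 + 389049092644*sqrt(1514287))/623738 ≈ 35.192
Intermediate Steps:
X = 9865663/1247476 (X = 8 - (-967021 + 1309456)/(1884577 + 1857851) = 8 - 342435/3742428 = 8 - 1*114145/1247476 = 8 - 114145/1247476 = 9865663/1247476 ≈ 7.9085)
sqrt(sqrt(2416763 - 902476) + X) = sqrt(sqrt(2416763 - 902476) + 9865663/1247476) = sqrt(sqrt(1514287) + 9865663/1247476) = sqrt(9865663/1247476 + sqrt(1514287))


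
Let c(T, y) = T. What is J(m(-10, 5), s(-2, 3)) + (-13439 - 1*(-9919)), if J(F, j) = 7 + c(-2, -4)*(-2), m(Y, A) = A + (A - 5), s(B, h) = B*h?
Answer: -3509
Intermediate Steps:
m(Y, A) = -5 + 2*A (m(Y, A) = A + (-5 + A) = -5 + 2*A)
J(F, j) = 11 (J(F, j) = 7 - 2*(-2) = 7 + 4 = 11)
J(m(-10, 5), s(-2, 3)) + (-13439 - 1*(-9919)) = 11 + (-13439 - 1*(-9919)) = 11 + (-13439 + 9919) = 11 - 3520 = -3509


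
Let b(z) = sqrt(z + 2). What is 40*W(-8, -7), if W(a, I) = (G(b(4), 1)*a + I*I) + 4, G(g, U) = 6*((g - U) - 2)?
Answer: 7880 - 1920*sqrt(6) ≈ 3177.0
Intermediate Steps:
b(z) = sqrt(2 + z)
G(g, U) = -12 - 6*U + 6*g (G(g, U) = 6*(-2 + g - U) = -12 - 6*U + 6*g)
W(a, I) = 4 + I**2 + a*(-18 + 6*sqrt(6)) (W(a, I) = ((-12 - 6*1 + 6*sqrt(2 + 4))*a + I*I) + 4 = ((-12 - 6 + 6*sqrt(6))*a + I**2) + 4 = ((-18 + 6*sqrt(6))*a + I**2) + 4 = (a*(-18 + 6*sqrt(6)) + I**2) + 4 = (I**2 + a*(-18 + 6*sqrt(6))) + 4 = 4 + I**2 + a*(-18 + 6*sqrt(6)))
40*W(-8, -7) = 40*(4 + (-7)**2 - 6*(-8)*(3 - sqrt(6))) = 40*(4 + 49 + (144 - 48*sqrt(6))) = 40*(197 - 48*sqrt(6)) = 7880 - 1920*sqrt(6)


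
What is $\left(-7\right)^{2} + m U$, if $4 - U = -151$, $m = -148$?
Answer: $-22891$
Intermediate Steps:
$U = 155$ ($U = 4 - -151 = 4 + 151 = 155$)
$\left(-7\right)^{2} + m U = \left(-7\right)^{2} - 22940 = 49 - 22940 = -22891$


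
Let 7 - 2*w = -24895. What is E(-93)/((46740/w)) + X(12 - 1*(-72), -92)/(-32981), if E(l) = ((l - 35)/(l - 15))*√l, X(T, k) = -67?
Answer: 67/32981 + 99608*I*√93/315495 ≈ 0.0020315 + 3.0447*I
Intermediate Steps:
w = 12451 (w = 7/2 - ½*(-24895) = 7/2 + 24895/2 = 12451)
E(l) = √l*(-35 + l)/(-15 + l) (E(l) = ((-35 + l)/(-15 + l))*√l = √l*(-35 + l)/(-15 + l))
E(-93)/((46740/w)) + X(12 - 1*(-72), -92)/(-32981) = (√(-93)*(-35 - 93)/(-15 - 93))/((46740/12451)) - 67/(-32981) = ((I*√93)*(-128)/(-108))/((46740*(1/12451))) - 67*(-1/32981) = ((I*√93)*(-1/108)*(-128))/(46740/12451) + 67/32981 = (32*I*√93/27)*(12451/46740) + 67/32981 = 99608*I*√93/315495 + 67/32981 = 67/32981 + 99608*I*√93/315495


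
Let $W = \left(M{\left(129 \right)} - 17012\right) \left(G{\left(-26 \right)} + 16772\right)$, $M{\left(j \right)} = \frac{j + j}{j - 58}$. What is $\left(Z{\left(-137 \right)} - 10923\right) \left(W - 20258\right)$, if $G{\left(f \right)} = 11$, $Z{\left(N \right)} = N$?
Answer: $\frac{224169481925200}{71} \approx 3.1573 \cdot 10^{12}$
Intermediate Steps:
$M{\left(j \right)} = \frac{2 j}{-58 + j}$
$W = - \frac{20267050102}{71}$ ($W = \left(2 \cdot 129 \frac{1}{-58 + 129} - 17012\right) \left(11 + 16772\right) = \left(2 \cdot 129 \cdot \frac{1}{71} - 17012\right) 16783 = \left(\frac{258}{71} - 17012\right) 16783 = \left(- \frac{1207594}{71}\right) 16783 = - \frac{20267050102}{71} \approx -2.8545 \cdot 10^{8}$)
$\left(Z{\left(-137 \right)} - 10923\right) \left(W - 20258\right) = \left(-137 - 10923\right) \left(- \frac{20267050102}{71} - 20258\right) = \left(-11060\right) \left(- \frac{20268488420}{71}\right) = \frac{224169481925200}{71}$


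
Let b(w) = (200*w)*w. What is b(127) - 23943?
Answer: 3201857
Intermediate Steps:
b(w) = 200*w**2
b(127) - 23943 = 200*127**2 - 23943 = 200*16129 - 23943 = 3225800 - 23943 = 3201857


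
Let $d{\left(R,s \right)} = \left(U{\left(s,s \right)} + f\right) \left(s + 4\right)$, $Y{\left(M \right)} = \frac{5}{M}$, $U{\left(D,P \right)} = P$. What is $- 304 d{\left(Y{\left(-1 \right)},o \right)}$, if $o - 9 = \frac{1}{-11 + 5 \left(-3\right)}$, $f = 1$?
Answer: $- \frac{6633508}{169} \approx -39252.0$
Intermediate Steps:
$o = \frac{233}{26}$ ($o = 9 + \frac{1}{-11 + 5 \left(-3\right)} = 9 + \frac{1}{-11 - 15} = 9 + \frac{1}{-26} = 9 - \frac{1}{26} = \frac{233}{26} \approx 8.9615$)
$d{\left(R,s \right)} = \left(1 + s\right) \left(4 + s\right)$ ($d{\left(R,s \right)} = \left(s + 1\right) \left(s + 4\right) = \left(1 + s\right) \left(4 + s\right)$)
$- 304 d{\left(Y{\left(-1 \right)},o \right)} = - 304 \left(4 + \left(\frac{233}{26}\right)^{2} + 5 \cdot \frac{233}{26}\right) = - 304 \left(4 + \frac{54289}{676} + \frac{1165}{26}\right) = \left(-304\right) \frac{87283}{676} = - \frac{6633508}{169}$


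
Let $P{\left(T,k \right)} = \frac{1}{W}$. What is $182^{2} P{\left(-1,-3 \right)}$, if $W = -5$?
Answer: $- \frac{33124}{5} \approx -6624.8$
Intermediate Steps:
$P{\left(T,k \right)} = - \frac{1}{5}$ ($P{\left(T,k \right)} = \frac{1}{-5} = - \frac{1}{5}$)
$182^{2} P{\left(-1,-3 \right)} = 182^{2} \left(- \frac{1}{5}\right) = 33124 \left(- \frac{1}{5}\right) = - \frac{33124}{5}$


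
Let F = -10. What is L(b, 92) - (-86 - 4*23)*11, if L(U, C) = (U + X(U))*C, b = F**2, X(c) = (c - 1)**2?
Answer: 912850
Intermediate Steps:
X(c) = (-1 + c)**2
b = 100 (b = (-10)**2 = 100)
L(U, C) = C*(U + (-1 + U)**2) (L(U, C) = (U + (-1 + U)**2)*C = C*(U + (-1 + U)**2))
L(b, 92) - (-86 - 4*23)*11 = 92*(100 + (-1 + 100)**2) - (-86 - 4*23)*11 = 92*(100 + 99**2) - (-86 - 92)*11 = 92*(100 + 9801) - (-178)*11 = 92*9901 - 1*(-1958) = 910892 + 1958 = 912850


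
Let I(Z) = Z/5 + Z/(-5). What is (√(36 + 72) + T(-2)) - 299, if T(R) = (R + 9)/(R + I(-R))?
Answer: -605/2 + 6*√3 ≈ -292.11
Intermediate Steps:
I(Z) = 0 (I(Z) = Z*(⅕) + Z*(-⅕) = Z/5 - Z/5 = 0)
T(R) = (9 + R)/R (T(R) = (R + 9)/(R + 0) = (9 + R)/R)
(√(36 + 72) + T(-2)) - 299 = (√(36 + 72) + (9 - 2)/(-2)) - 299 = (√108 - ½*7) - 299 = (6*√3 - 7/2) - 299 = (-7/2 + 6*√3) - 299 = -605/2 + 6*√3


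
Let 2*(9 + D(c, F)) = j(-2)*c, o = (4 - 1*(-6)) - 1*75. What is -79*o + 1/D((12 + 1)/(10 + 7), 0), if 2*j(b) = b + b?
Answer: 852393/166 ≈ 5134.9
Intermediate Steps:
j(b) = b (j(b) = (b + b)/2 = (2*b)/2 = b)
o = -65 (o = (4 + 6) - 75 = 10 - 75 = -65)
D(c, F) = -9 - c (D(c, F) = -9 + (-2*c)/2 = -9 - c)
-79*o + 1/D((12 + 1)/(10 + 7), 0) = -79*(-65) + 1/(-9 - (12 + 1)/(10 + 7)) = 5135 + 1/(-9 - 13/17) = 5135 + 1/(-166/17) = 5135 - 17/166 = 852393/166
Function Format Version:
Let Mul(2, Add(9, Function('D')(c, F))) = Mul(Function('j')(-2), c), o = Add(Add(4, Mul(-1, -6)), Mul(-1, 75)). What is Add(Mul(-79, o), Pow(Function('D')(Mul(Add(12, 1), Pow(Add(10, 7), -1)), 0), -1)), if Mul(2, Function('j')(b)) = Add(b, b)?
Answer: Rational(852393, 166) ≈ 5134.9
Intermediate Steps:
Function('j')(b) = b (Function('j')(b) = Mul(Rational(1, 2), Add(b, b)) = Mul(Rational(1, 2), Mul(2, b)) = b)
o = -65 (o = Add(Add(4, 6), -75) = Add(10, -75) = -65)
Function('D')(c, F) = Add(-9, Mul(-1, c)) (Function('D')(c, F) = Add(-9, Mul(Rational(1, 2), Mul(-2, c))) = Add(-9, Mul(-1, c)))
Add(Mul(-79, o), Pow(Function('D')(Mul(Add(12, 1), Pow(Add(10, 7), -1)), 0), -1)) = Add(Mul(-79, -65), Pow(Add(-9, Mul(-1, Mul(Add(12, 1), Pow(Add(10, 7), -1)))), -1)) = Add(5135, Pow(Add(-9, Mul(-1, Mul(13, Pow(17, -1)))), -1)) = Add(5135, Pow(Add(-9, Mul(-1, Mul(13, Rational(1, 17)))), -1)) = Add(5135, Pow(Add(-9, Mul(-1, Rational(13, 17))), -1)) = Add(5135, Pow(Add(-9, Rational(-13, 17)), -1)) = Add(5135, Pow(Rational(-166, 17), -1)) = Add(5135, Rational(-17, 166)) = Rational(852393, 166)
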